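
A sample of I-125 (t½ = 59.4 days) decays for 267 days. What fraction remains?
N/N₀ = (1/2)^(t/t½) = 0.04435 = 4.43%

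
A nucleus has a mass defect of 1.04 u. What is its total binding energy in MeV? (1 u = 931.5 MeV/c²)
B.E. = Δm × 931.5 = 968.8 MeV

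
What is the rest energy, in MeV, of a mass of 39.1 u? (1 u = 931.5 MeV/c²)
E = mc² = 36420 MeV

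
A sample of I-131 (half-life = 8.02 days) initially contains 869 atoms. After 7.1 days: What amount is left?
N = N₀(1/2)^(t/t½) = 470.5 atoms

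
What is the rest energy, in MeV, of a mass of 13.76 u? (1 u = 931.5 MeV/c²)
E = mc² = 12820 MeV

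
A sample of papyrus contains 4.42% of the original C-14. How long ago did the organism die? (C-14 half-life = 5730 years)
Age = t½ × log₂(1/ratio) = 25780 years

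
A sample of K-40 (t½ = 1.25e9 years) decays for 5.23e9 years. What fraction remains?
N/N₀ = (1/2)^(t/t½) = 0.05502 = 5.5%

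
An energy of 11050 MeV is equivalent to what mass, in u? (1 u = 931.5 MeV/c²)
m = E/c² = 11.86 u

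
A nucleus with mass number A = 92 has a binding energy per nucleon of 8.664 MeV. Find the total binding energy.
B.E. = 8.664 × 92 = 797.1 MeV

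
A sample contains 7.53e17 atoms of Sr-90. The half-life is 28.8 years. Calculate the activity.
A = λN = 1.812e16 decays/year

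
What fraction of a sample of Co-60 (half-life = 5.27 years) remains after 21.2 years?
N/N₀ = (1/2)^(t/t½) = 0.06152 = 6.15%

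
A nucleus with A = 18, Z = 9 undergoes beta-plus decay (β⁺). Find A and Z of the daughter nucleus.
Daughter: A = 18, Z = 8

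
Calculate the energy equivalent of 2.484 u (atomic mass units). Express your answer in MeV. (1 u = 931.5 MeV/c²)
E = mc² = 2314 MeV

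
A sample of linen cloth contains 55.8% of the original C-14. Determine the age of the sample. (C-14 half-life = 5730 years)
Age = t½ × log₂(1/ratio) = 4823 years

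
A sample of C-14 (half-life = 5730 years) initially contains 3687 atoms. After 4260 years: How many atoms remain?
N = N₀(1/2)^(t/t½) = 2202 atoms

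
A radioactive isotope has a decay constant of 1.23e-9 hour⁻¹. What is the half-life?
t½ = ln(2)/λ = 5.635e8 hours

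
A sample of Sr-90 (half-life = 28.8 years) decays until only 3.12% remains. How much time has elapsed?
t = t½ × log₂(N₀/N) = 144.1 years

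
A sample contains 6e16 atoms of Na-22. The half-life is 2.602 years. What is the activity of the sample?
A = λN = 1.598e16 decays/year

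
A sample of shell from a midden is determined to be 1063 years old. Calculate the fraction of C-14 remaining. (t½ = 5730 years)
N/N₀ = (1/2)^(t/t½) = 0.8793 = 87.9%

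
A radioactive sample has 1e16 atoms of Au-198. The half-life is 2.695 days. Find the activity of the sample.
A = λN = 2.572e15 decays/day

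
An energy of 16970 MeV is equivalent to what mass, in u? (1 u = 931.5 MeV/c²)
m = E/c² = 18.22 u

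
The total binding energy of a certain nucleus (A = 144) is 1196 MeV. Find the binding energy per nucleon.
B.E./A = 1196/144 = 8.306 MeV/nucleon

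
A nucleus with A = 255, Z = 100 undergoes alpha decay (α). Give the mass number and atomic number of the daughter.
Daughter: A = 251, Z = 98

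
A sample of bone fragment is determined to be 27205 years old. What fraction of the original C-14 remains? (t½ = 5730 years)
N/N₀ = (1/2)^(t/t½) = 0.03722 = 3.72%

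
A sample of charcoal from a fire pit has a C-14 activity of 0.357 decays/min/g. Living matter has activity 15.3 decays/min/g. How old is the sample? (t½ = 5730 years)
Age = t½ × log₂(A₀/A) = 31060 years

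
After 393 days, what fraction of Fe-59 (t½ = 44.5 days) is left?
N/N₀ = (1/2)^(t/t½) = 0.002195 = 0.22%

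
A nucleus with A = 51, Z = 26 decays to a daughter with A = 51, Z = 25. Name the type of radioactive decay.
ΔA = 0, ΔZ = -1 ⇒ beta-plus decay (β⁺) or electron capture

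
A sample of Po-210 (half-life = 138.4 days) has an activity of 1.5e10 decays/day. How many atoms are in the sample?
N = A/λ = 2.995e12 atoms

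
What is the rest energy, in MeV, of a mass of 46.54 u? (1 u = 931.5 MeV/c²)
E = mc² = 43350 MeV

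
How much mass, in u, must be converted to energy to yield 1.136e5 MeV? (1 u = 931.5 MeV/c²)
m = E/c² = 122 u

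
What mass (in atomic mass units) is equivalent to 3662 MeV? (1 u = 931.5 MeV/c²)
m = E/c² = 3.931 u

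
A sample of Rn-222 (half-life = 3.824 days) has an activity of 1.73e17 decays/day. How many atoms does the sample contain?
N = A/λ = 9.544e17 atoms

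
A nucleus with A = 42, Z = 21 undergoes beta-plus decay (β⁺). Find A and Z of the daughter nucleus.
Daughter: A = 42, Z = 20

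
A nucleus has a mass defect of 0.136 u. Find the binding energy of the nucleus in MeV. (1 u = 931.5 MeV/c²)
B.E. = Δm × 931.5 = 126.7 MeV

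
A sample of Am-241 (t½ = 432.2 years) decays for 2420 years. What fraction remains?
N/N₀ = (1/2)^(t/t½) = 0.02063 = 2.06%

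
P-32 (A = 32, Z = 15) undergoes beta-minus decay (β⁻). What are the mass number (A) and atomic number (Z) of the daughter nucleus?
Daughter: A = 32, Z = 16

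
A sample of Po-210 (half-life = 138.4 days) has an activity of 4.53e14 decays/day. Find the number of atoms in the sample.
N = A/λ = 9.045e16 atoms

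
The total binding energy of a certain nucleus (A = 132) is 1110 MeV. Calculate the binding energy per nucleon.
B.E./A = 1110/132 = 8.409 MeV/nucleon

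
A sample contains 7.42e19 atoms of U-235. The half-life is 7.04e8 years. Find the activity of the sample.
A = λN = 7.306e10 decays/year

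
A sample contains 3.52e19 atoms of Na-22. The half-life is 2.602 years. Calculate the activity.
A = λN = 9.377e18 decays/year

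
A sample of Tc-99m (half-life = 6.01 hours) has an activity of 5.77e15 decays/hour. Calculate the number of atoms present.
N = A/λ = 5.003e16 atoms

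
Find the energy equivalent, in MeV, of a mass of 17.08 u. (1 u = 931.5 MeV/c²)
E = mc² = 15910 MeV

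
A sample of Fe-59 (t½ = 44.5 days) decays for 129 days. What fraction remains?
N/N₀ = (1/2)^(t/t½) = 0.1341 = 13.4%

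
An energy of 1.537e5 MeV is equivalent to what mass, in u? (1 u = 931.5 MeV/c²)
m = E/c² = 165 u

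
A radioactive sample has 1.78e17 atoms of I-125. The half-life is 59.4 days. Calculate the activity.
A = λN = 2.077e15 decays/day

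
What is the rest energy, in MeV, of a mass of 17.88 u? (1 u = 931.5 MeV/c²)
E = mc² = 16660 MeV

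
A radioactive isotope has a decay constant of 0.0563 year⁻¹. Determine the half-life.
t½ = ln(2)/λ = 12.31 years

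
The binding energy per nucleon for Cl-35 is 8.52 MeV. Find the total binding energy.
B.E. = 8.52 × 35 = 298.2 MeV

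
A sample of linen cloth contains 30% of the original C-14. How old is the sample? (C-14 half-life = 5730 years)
Age = t½ × log₂(1/ratio) = 9953 years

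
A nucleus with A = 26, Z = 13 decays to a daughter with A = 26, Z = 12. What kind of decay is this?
ΔA = 0, ΔZ = -1 ⇒ beta-plus decay (β⁺) or electron capture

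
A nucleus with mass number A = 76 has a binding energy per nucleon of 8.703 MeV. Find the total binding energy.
B.E. = 8.703 × 76 = 661.4 MeV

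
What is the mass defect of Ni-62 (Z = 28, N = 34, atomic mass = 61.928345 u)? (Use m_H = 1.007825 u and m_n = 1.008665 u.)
Δm = Z·m_H + N·m_n − M = 0.5854 u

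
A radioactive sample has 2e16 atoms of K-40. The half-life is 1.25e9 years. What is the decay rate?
A = λN = 1.109e7 decays/year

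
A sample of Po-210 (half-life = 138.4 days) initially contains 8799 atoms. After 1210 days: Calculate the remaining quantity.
N = N₀(1/2)^(t/t½) = 20.54 atoms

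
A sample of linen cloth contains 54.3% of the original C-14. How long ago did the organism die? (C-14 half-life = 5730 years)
Age = t½ × log₂(1/ratio) = 5048 years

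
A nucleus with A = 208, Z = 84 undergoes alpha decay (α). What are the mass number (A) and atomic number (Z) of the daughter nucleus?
Daughter: A = 204, Z = 82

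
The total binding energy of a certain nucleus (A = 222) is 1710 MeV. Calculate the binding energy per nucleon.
B.E./A = 1710/222 = 7.703 MeV/nucleon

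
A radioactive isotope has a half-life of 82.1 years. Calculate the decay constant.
λ = ln(2)/t½ = 0.008443 year⁻¹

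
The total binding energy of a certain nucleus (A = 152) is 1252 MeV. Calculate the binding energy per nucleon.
B.E./A = 1252/152 = 8.237 MeV/nucleon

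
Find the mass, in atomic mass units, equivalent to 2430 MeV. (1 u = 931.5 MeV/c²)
m = E/c² = 2.609 u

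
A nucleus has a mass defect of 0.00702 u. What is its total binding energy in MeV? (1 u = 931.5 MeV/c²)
B.E. = Δm × 931.5 = 6.539 MeV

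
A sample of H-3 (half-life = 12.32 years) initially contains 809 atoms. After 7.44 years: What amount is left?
N = N₀(1/2)^(t/t½) = 532.3 atoms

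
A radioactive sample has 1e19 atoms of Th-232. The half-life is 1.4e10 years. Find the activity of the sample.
A = λN = 4.951e8 decays/year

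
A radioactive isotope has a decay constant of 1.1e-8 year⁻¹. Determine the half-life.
t½ = ln(2)/λ = 6.301e7 years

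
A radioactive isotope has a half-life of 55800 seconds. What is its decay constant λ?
λ = ln(2)/t½ = 1.242e-5 second⁻¹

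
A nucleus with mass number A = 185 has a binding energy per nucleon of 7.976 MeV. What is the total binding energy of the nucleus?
B.E. = 7.976 × 185 = 1476 MeV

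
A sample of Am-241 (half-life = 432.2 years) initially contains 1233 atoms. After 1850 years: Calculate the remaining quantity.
N = N₀(1/2)^(t/t½) = 63.45 atoms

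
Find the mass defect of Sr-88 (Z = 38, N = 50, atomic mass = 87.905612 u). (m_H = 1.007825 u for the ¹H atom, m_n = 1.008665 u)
Δm = Z·m_H + N·m_n − M = 0.825 u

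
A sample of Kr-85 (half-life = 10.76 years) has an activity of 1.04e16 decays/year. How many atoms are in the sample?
N = A/λ = 1.614e17 atoms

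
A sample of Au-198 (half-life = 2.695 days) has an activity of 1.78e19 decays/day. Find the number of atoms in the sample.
N = A/λ = 6.921e19 atoms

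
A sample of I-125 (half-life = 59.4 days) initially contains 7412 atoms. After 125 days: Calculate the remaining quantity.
N = N₀(1/2)^(t/t½) = 1724 atoms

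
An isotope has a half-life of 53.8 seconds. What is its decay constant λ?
λ = ln(2)/t½ = 0.01288 second⁻¹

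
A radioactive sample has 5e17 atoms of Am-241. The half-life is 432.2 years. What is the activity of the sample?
A = λN = 8.019e14 decays/year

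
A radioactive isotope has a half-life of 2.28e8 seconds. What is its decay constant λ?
λ = ln(2)/t½ = 3.04e-9 second⁻¹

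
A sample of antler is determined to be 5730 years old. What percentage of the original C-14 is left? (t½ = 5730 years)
N/N₀ = (1/2)^(t/t½) = 0.5 = 50%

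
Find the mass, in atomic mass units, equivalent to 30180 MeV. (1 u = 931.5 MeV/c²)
m = E/c² = 32.4 u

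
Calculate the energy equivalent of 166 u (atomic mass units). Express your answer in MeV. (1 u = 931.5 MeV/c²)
E = mc² = 1.546e5 MeV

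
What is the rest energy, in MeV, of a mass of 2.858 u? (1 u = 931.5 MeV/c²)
E = mc² = 2662 MeV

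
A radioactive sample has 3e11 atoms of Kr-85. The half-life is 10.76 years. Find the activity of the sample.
A = λN = 1.933e10 decays/year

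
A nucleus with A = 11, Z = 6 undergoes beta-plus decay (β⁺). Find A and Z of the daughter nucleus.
Daughter: A = 11, Z = 5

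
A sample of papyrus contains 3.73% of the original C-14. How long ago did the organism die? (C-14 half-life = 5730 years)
Age = t½ × log₂(1/ratio) = 27190 years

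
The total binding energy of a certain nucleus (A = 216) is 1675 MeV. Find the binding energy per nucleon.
B.E./A = 1675/216 = 7.755 MeV/nucleon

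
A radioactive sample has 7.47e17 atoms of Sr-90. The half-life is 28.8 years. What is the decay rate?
A = λN = 1.798e16 decays/year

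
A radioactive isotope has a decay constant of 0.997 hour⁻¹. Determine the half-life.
t½ = ln(2)/λ = 0.6952 hours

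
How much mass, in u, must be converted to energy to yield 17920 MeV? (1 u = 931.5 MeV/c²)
m = E/c² = 19.24 u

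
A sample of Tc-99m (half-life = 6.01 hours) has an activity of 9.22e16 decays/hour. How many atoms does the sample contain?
N = A/λ = 7.994e17 atoms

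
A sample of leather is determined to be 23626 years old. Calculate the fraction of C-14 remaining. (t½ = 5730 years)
N/N₀ = (1/2)^(t/t½) = 0.05738 = 5.74%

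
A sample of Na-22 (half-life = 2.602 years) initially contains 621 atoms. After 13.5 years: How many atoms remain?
N = N₀(1/2)^(t/t½) = 17.03 atoms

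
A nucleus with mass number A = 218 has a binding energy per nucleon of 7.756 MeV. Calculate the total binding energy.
B.E. = 7.756 × 218 = 1691 MeV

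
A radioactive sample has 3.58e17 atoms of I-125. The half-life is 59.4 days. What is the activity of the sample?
A = λN = 4.178e15 decays/day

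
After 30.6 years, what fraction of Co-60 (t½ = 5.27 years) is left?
N/N₀ = (1/2)^(t/t½) = 0.01787 = 1.79%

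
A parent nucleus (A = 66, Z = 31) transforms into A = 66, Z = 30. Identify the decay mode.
ΔA = 0, ΔZ = -1 ⇒ beta-plus decay (β⁺) or electron capture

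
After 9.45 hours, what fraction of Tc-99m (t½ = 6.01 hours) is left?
N/N₀ = (1/2)^(t/t½) = 0.3363 = 33.6%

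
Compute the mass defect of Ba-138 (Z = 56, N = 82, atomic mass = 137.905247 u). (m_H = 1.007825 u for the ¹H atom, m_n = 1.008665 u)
Δm = Z·m_H + N·m_n − M = 1.243 u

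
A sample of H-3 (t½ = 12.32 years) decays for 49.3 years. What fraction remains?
N/N₀ = (1/2)^(t/t½) = 0.06243 = 6.24%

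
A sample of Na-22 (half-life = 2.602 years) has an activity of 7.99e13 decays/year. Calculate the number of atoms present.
N = A/λ = 2.999e14 atoms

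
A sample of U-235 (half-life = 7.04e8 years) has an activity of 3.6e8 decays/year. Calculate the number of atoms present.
N = A/λ = 3.656e17 atoms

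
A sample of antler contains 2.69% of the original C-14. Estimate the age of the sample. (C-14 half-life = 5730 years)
Age = t½ × log₂(1/ratio) = 29890 years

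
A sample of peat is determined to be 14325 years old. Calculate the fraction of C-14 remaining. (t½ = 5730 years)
N/N₀ = (1/2)^(t/t½) = 0.1768 = 17.7%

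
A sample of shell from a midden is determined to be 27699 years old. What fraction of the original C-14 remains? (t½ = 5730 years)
N/N₀ = (1/2)^(t/t½) = 0.03506 = 3.51%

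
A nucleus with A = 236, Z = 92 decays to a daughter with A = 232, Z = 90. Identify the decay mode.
ΔA = -4, ΔZ = -2 ⇒ alpha decay (α)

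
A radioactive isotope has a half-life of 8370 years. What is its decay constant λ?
λ = ln(2)/t½ = 8.281e-5 year⁻¹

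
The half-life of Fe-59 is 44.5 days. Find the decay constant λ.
λ = ln(2)/t½ = 0.01558 day⁻¹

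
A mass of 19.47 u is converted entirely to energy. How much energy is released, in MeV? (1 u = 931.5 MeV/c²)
E = mc² = 18140 MeV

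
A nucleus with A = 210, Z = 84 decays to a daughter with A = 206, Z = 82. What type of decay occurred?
ΔA = -4, ΔZ = -2 ⇒ alpha decay (α)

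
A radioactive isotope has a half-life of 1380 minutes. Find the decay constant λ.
λ = ln(2)/t½ = 5.023e-4 minute⁻¹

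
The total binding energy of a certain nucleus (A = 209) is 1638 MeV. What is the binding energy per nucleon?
B.E./A = 1638/209 = 7.837 MeV/nucleon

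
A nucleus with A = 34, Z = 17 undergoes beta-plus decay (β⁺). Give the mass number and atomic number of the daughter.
Daughter: A = 34, Z = 16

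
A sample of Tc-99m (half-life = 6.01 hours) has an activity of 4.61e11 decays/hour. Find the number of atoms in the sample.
N = A/λ = 3.997e12 atoms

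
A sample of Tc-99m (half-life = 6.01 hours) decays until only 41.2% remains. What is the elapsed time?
t = t½ × log₂(N₀/N) = 7.688 hours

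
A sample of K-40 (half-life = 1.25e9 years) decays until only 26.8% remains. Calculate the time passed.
t = t½ × log₂(N₀/N) = 2.375e9 years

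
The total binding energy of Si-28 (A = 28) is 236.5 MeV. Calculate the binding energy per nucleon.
B.E./A = 236.5/28 = 8.446 MeV/nucleon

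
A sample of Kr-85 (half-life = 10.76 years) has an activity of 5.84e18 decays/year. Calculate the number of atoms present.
N = A/λ = 9.066e19 atoms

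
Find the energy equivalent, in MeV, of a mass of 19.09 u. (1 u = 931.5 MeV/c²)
E = mc² = 17780 MeV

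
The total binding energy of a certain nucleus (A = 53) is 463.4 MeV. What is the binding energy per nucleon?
B.E./A = 463.4/53 = 8.743 MeV/nucleon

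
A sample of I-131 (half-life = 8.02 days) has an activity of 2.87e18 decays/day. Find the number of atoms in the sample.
N = A/λ = 3.321e19 atoms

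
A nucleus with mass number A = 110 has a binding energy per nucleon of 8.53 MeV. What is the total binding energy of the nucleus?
B.E. = 8.53 × 110 = 938.3 MeV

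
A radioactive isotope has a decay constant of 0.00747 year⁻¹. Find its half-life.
t½ = ln(2)/λ = 92.79 years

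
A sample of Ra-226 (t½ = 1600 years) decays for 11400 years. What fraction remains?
N/N₀ = (1/2)^(t/t½) = 0.007164 = 0.716%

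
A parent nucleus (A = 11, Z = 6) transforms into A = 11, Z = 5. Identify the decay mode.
ΔA = 0, ΔZ = -1 ⇒ beta-plus decay (β⁺) or electron capture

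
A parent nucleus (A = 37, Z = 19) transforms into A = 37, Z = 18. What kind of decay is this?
ΔA = 0, ΔZ = -1 ⇒ beta-plus decay (β⁺) or electron capture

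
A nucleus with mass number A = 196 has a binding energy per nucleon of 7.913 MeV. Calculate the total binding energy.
B.E. = 7.913 × 196 = 1551 MeV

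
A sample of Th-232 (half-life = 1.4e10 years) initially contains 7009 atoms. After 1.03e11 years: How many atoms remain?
N = N₀(1/2)^(t/t½) = 42.75 atoms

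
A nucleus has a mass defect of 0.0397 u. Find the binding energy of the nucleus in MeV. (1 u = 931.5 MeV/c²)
B.E. = Δm × 931.5 = 36.98 MeV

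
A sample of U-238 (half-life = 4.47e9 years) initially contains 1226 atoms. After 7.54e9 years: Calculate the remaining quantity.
N = N₀(1/2)^(t/t½) = 380.8 atoms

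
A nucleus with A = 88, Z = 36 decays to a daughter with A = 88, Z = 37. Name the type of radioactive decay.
ΔA = 0, ΔZ = +1 ⇒ beta-minus decay (β⁻)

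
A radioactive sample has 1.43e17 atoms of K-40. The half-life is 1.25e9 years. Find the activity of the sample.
A = λN = 7.93e7 decays/year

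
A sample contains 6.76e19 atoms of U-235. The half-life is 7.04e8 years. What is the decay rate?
A = λN = 6.656e10 decays/year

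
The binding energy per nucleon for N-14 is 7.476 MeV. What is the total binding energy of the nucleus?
B.E. = 7.476 × 14 = 104.7 MeV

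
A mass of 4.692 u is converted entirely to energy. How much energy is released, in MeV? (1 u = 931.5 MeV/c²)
E = mc² = 4371 MeV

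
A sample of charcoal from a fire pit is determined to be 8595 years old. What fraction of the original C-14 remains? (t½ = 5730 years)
N/N₀ = (1/2)^(t/t½) = 0.3536 = 35.4%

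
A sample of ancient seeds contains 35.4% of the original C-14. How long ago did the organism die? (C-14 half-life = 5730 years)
Age = t½ × log₂(1/ratio) = 8585 years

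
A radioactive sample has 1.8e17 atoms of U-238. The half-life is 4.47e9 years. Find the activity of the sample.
A = λN = 2.791e7 decays/year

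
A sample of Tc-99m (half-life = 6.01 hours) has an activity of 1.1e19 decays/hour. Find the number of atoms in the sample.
N = A/λ = 9.538e19 atoms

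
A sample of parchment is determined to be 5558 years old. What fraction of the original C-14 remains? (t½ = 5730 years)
N/N₀ = (1/2)^(t/t½) = 0.5105 = 51.1%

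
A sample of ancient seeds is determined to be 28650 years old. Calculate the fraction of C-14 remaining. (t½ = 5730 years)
N/N₀ = (1/2)^(t/t½) = 0.03125 = 3.12%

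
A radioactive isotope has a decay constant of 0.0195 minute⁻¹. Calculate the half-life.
t½ = ln(2)/λ = 35.55 minutes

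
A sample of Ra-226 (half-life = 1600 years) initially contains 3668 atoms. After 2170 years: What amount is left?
N = N₀(1/2)^(t/t½) = 1433 atoms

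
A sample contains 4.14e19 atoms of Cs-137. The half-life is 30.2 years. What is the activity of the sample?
A = λN = 9.502e17 decays/year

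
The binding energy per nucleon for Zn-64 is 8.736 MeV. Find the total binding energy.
B.E. = 8.736 × 64 = 559.1 MeV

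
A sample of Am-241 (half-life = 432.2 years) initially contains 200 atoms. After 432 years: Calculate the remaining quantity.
N = N₀(1/2)^(t/t½) = 100 atoms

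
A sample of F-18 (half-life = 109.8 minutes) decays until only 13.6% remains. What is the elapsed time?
t = t½ × log₂(N₀/N) = 316 minutes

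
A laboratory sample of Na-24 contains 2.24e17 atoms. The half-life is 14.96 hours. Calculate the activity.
A = λN = 1.038e16 decays/hour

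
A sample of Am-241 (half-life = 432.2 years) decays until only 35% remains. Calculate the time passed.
t = t½ × log₂(N₀/N) = 654.6 years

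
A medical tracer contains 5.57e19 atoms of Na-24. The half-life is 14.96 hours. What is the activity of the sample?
A = λN = 2.581e18 decays/hour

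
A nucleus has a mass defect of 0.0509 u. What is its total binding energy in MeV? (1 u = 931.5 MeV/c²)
B.E. = Δm × 931.5 = 47.41 MeV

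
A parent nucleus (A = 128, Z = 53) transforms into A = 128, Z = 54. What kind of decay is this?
ΔA = 0, ΔZ = +1 ⇒ beta-minus decay (β⁻)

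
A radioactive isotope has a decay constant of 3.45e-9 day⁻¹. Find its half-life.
t½ = ln(2)/λ = 2.009e8 days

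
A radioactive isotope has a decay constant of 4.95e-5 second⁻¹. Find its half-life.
t½ = ln(2)/λ = 14000 seconds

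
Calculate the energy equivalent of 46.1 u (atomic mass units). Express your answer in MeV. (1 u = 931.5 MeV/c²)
E = mc² = 42940 MeV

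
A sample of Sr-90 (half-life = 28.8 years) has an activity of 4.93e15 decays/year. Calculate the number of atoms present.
N = A/λ = 2.048e17 atoms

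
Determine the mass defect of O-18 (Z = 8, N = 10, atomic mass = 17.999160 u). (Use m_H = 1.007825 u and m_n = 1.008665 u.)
Δm = Z·m_H + N·m_n − M = 0.1501 u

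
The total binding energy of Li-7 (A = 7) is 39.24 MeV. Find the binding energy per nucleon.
B.E./A = 39.24/7 = 5.606 MeV/nucleon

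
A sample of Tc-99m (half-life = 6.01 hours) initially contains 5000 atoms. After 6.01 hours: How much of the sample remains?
N = N₀(1/2)^(t/t½) = 2500 atoms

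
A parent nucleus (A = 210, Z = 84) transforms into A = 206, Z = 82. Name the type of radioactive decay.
ΔA = -4, ΔZ = -2 ⇒ alpha decay (α)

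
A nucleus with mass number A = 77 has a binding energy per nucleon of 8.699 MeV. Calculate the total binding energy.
B.E. = 8.699 × 77 = 669.8 MeV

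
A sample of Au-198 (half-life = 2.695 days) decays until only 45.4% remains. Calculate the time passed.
t = t½ × log₂(N₀/N) = 3.07 days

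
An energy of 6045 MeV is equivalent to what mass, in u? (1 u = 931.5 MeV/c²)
m = E/c² = 6.49 u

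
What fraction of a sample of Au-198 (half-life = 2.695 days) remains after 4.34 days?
N/N₀ = (1/2)^(t/t½) = 0.3275 = 32.8%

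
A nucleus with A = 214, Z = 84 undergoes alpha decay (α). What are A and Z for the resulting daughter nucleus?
Daughter: A = 210, Z = 82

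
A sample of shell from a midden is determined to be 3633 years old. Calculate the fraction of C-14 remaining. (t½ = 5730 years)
N/N₀ = (1/2)^(t/t½) = 0.6444 = 64.4%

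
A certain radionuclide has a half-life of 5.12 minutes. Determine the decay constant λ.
λ = ln(2)/t½ = 0.1354 minute⁻¹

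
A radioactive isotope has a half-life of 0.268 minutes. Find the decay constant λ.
λ = ln(2)/t½ = 2.586 minute⁻¹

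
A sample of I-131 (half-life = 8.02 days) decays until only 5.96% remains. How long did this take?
t = t½ × log₂(N₀/N) = 32.63 days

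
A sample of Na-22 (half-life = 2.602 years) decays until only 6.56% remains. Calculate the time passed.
t = t½ × log₂(N₀/N) = 10.23 years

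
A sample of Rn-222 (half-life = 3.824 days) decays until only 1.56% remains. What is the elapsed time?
t = t½ × log₂(N₀/N) = 22.95 days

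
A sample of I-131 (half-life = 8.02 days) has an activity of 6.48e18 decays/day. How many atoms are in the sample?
N = A/λ = 7.498e19 atoms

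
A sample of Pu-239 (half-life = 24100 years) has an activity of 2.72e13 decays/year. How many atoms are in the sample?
N = A/λ = 9.457e17 atoms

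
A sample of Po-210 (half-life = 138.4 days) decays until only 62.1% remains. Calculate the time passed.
t = t½ × log₂(N₀/N) = 95.13 days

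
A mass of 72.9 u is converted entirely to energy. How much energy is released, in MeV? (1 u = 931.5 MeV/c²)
E = mc² = 67910 MeV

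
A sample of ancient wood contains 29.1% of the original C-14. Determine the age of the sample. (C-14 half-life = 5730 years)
Age = t½ × log₂(1/ratio) = 10200 years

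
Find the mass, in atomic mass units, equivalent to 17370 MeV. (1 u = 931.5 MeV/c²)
m = E/c² = 18.65 u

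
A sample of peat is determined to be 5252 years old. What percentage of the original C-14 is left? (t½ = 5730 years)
N/N₀ = (1/2)^(t/t½) = 0.5298 = 53%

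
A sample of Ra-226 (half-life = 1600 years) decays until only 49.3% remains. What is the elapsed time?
t = t½ × log₂(N₀/N) = 1633 years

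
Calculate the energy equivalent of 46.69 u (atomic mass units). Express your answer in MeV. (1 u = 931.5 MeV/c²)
E = mc² = 43490 MeV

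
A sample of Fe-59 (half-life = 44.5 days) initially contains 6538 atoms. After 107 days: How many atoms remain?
N = N₀(1/2)^(t/t½) = 1235 atoms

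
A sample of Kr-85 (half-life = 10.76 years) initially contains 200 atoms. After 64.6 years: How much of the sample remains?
N = N₀(1/2)^(t/t½) = 3.117 atoms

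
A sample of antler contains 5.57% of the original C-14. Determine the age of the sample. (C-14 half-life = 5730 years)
Age = t½ × log₂(1/ratio) = 23870 years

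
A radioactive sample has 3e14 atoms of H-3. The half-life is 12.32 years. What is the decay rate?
A = λN = 1.688e13 decays/year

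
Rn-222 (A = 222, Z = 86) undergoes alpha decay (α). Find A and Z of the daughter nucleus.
Daughter: A = 218, Z = 84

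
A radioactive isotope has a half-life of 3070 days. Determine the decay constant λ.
λ = ln(2)/t½ = 2.258e-4 day⁻¹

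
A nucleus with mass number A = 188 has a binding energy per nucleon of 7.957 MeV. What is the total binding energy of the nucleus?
B.E. = 7.957 × 188 = 1496 MeV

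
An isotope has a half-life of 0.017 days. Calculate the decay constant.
λ = ln(2)/t½ = 40.77 day⁻¹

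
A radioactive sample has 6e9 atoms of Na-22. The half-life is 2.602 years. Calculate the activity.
A = λN = 1.598e9 decays/year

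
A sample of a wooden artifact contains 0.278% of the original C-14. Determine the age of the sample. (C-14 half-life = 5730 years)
Age = t½ × log₂(1/ratio) = 48650 years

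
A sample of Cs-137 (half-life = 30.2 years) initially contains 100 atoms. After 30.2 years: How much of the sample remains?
N = N₀(1/2)^(t/t½) = 50 atoms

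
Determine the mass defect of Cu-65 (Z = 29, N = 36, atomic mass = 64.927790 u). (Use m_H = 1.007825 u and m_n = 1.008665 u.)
Δm = Z·m_H + N·m_n − M = 0.6111 u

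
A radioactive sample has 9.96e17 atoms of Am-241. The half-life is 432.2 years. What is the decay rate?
A = λN = 1.597e15 decays/year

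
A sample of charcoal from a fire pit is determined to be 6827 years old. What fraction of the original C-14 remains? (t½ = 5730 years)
N/N₀ = (1/2)^(t/t½) = 0.4379 = 43.8%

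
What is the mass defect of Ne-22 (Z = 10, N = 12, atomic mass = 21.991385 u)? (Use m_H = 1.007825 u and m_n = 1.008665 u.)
Δm = Z·m_H + N·m_n − M = 0.1908 u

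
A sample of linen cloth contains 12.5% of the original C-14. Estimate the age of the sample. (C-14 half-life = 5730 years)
Age = t½ × log₂(1/ratio) = 17190 years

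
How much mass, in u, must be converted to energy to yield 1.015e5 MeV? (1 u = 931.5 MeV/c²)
m = E/c² = 109 u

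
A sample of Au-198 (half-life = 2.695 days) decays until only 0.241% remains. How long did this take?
t = t½ × log₂(N₀/N) = 23.44 days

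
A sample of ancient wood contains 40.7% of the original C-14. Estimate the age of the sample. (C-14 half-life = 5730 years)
Age = t½ × log₂(1/ratio) = 7431 years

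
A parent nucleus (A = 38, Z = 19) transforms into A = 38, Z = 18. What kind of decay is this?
ΔA = 0, ΔZ = -1 ⇒ beta-plus decay (β⁺) or electron capture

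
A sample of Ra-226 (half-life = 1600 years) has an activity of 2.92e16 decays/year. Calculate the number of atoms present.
N = A/λ = 6.74e19 atoms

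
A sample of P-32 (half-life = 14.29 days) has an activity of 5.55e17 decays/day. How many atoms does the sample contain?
N = A/λ = 1.144e19 atoms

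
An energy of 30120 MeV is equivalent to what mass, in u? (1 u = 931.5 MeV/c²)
m = E/c² = 32.33 u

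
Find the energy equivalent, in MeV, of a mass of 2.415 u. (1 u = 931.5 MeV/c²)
E = mc² = 2250 MeV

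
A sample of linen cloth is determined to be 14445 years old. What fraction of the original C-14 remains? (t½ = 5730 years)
N/N₀ = (1/2)^(t/t½) = 0.1742 = 17.4%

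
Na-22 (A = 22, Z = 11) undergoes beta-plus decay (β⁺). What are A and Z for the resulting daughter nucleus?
Daughter: A = 22, Z = 10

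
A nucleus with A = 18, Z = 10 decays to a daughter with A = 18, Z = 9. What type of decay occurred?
ΔA = 0, ΔZ = -1 ⇒ beta-plus decay (β⁺) or electron capture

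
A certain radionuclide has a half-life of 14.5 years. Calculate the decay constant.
λ = ln(2)/t½ = 0.0478 year⁻¹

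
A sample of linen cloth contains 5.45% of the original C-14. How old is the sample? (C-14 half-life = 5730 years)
Age = t½ × log₂(1/ratio) = 24050 years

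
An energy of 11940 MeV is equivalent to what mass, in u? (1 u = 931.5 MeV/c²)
m = E/c² = 12.82 u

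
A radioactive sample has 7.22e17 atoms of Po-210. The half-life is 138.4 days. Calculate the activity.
A = λN = 3.616e15 decays/day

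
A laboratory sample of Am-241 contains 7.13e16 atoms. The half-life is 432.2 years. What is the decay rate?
A = λN = 1.143e14 decays/year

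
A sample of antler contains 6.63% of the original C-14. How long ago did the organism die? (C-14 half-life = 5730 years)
Age = t½ × log₂(1/ratio) = 22430 years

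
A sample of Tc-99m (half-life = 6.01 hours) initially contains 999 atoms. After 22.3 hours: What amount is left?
N = N₀(1/2)^(t/t½) = 76.31 atoms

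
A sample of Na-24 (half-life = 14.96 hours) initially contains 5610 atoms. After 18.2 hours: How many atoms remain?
N = N₀(1/2)^(t/t½) = 2414 atoms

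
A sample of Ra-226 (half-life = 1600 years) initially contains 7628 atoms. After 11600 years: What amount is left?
N = N₀(1/2)^(t/t½) = 50.11 atoms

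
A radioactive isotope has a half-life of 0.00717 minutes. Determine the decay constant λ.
λ = ln(2)/t½ = 96.67 minute⁻¹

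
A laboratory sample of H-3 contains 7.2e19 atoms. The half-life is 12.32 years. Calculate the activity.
A = λN = 4.051e18 decays/year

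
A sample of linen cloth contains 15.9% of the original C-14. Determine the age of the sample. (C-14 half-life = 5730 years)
Age = t½ × log₂(1/ratio) = 15200 years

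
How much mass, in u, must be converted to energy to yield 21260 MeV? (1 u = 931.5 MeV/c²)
m = E/c² = 22.82 u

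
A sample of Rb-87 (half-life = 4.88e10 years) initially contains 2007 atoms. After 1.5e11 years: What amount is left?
N = N₀(1/2)^(t/t½) = 238.4 atoms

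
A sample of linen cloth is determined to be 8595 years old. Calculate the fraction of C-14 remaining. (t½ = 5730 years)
N/N₀ = (1/2)^(t/t½) = 0.3536 = 35.4%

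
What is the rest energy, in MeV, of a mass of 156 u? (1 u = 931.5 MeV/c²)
E = mc² = 1.453e5 MeV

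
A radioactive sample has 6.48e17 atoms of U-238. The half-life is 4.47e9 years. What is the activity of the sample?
A = λN = 1.005e8 decays/year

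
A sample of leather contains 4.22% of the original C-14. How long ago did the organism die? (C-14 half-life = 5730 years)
Age = t½ × log₂(1/ratio) = 26170 years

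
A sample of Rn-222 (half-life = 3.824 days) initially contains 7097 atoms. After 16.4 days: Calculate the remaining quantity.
N = N₀(1/2)^(t/t½) = 363.1 atoms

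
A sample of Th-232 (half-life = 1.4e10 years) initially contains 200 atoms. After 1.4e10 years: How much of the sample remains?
N = N₀(1/2)^(t/t½) = 100 atoms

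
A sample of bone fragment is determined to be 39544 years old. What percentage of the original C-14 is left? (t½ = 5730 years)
N/N₀ = (1/2)^(t/t½) = 0.008366 = 0.837%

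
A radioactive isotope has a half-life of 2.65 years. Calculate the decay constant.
λ = ln(2)/t½ = 0.2616 year⁻¹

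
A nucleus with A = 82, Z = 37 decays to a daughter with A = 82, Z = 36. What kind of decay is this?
ΔA = 0, ΔZ = -1 ⇒ beta-plus decay (β⁺) or electron capture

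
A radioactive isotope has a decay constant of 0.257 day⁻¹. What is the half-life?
t½ = ln(2)/λ = 2.697 days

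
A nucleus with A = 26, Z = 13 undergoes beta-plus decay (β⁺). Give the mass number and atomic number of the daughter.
Daughter: A = 26, Z = 12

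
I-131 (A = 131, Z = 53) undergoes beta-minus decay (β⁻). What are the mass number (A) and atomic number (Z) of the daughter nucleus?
Daughter: A = 131, Z = 54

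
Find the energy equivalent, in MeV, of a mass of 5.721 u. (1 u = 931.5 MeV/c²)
E = mc² = 5329 MeV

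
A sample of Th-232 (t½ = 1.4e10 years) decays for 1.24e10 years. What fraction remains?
N/N₀ = (1/2)^(t/t½) = 0.5412 = 54.1%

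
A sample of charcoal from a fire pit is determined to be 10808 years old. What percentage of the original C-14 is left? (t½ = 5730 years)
N/N₀ = (1/2)^(t/t½) = 0.2705 = 27.1%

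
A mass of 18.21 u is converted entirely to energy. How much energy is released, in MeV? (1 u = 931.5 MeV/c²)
E = mc² = 16960 MeV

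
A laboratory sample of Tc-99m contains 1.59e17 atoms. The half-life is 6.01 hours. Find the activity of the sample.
A = λN = 1.834e16 decays/hour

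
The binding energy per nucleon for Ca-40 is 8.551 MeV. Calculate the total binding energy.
B.E. = 8.551 × 40 = 342 MeV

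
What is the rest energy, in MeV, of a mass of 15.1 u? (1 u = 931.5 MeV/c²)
E = mc² = 14070 MeV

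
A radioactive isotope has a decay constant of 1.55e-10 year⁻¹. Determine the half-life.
t½ = ln(2)/λ = 4.472e9 years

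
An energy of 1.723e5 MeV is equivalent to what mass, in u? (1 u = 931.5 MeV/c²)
m = E/c² = 185 u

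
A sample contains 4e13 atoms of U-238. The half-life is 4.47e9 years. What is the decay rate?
A = λN = 6203 decays/year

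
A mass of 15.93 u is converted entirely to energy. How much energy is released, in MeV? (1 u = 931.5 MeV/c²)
E = mc² = 14840 MeV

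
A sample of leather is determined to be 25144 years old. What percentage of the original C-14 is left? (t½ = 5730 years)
N/N₀ = (1/2)^(t/t½) = 0.04776 = 4.78%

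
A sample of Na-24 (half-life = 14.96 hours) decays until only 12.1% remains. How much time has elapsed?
t = t½ × log₂(N₀/N) = 45.58 hours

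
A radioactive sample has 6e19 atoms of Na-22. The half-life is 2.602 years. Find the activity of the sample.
A = λN = 1.598e19 decays/year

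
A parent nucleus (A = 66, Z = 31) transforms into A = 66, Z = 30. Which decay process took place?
ΔA = 0, ΔZ = -1 ⇒ beta-plus decay (β⁺) or electron capture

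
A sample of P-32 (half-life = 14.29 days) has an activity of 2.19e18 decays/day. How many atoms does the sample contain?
N = A/λ = 4.515e19 atoms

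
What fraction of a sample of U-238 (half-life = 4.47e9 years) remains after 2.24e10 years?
N/N₀ = (1/2)^(t/t½) = 0.03101 = 3.1%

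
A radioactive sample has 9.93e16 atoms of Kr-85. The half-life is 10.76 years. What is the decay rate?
A = λN = 6.397e15 decays/year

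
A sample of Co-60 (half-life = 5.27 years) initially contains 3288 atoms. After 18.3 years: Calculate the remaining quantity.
N = N₀(1/2)^(t/t½) = 296.2 atoms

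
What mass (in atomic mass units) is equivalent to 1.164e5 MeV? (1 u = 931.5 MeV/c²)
m = E/c² = 125 u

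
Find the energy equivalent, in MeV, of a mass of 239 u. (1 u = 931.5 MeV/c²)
E = mc² = 2.226e5 MeV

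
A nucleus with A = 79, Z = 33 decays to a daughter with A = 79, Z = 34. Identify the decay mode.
ΔA = 0, ΔZ = +1 ⇒ beta-minus decay (β⁻)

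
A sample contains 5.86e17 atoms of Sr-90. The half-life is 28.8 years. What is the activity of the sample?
A = λN = 1.41e16 decays/year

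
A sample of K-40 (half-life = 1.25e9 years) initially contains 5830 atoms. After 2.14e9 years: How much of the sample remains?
N = N₀(1/2)^(t/t½) = 1780 atoms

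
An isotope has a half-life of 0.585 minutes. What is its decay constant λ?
λ = ln(2)/t½ = 1.185 minute⁻¹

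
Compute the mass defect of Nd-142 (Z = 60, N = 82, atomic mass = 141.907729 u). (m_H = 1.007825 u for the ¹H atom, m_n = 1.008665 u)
Δm = Z·m_H + N·m_n − M = 1.272 u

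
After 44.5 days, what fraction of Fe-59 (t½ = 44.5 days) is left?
N/N₀ = (1/2)^(t/t½) = 0.5 = 50%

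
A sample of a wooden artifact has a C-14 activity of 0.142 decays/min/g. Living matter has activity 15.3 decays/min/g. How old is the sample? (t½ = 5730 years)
Age = t½ × log₂(A₀/A) = 38690 years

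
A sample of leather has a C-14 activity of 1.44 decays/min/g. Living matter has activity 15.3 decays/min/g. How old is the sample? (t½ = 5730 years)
Age = t½ × log₂(A₀/A) = 19540 years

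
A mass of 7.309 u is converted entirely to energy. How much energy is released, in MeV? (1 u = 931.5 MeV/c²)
E = mc² = 6808 MeV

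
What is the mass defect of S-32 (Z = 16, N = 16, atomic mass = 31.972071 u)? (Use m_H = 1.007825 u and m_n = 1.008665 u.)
Δm = Z·m_H + N·m_n − M = 0.2918 u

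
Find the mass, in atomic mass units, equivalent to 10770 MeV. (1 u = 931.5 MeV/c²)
m = E/c² = 11.56 u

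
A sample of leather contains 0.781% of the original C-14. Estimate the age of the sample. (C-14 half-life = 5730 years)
Age = t½ × log₂(1/ratio) = 40110 years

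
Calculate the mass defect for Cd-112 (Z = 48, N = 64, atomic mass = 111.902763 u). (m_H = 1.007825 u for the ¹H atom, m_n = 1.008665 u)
Δm = Z·m_H + N·m_n − M = 1.027 u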